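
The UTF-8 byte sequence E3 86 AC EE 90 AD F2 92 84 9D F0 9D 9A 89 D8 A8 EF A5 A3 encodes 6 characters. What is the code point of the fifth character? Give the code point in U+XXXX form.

Offset 0: leading byte 0xE3 = 11100011 → 3-byte char #1 = E3 86 AC.
Offset 3: leading byte 0xEE = 11101110 → 3-byte char #2 = EE 90 AD.
Offset 6: leading byte 0xF2 = 11110010 → 4-byte char #3 = F2 92 84 9D.
Offset 10: leading byte 0xF0 = 11110000 → 4-byte char #4 = F0 9D 9A 89.
Offset 14: leading byte 0xD8 = 11011000 → 2-byte char #5 = D8 A8.
Leading byte 0xD8 = 11011000 matches 110xxxxx → 2-byte sequence.
Byte 1: 0xD8 = 11011000, payload 11000 (5 bits).
Byte 2: 0xA8 = 10101000 (10xxxxxx ✓), payload 101000.
Concatenate: 11000101000 = 0x628 (11 bits → U+0628).

U+0628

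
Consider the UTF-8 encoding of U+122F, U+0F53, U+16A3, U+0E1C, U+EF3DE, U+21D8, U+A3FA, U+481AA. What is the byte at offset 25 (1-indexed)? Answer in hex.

1-indexed offset 25 is 0-indexed offset 24.
U+122F → 3-byte form E1 88 AF at offsets 0–2.
U+0F53 → 3-byte form E0 BD 93 at offsets 3–5.
U+16A3 → 3-byte form E1 9A A3 at offsets 6–8.
U+0E1C → 3-byte form E0 B8 9C at offsets 9–11.
U+EF3DE → 4-byte form F3 AF 8F 9E at offsets 12–15.
U+21D8 → 3-byte form E2 87 98 at offsets 16–18.
U+A3FA → 3-byte form EA 8F BA at offsets 19–21.
U+481AA → 4-byte form F1 88 86 AA at offsets 22–25.
Offset 24 falls in char 8's range; it's byte 3 of F1 88 86 AA = 0x86.

0x86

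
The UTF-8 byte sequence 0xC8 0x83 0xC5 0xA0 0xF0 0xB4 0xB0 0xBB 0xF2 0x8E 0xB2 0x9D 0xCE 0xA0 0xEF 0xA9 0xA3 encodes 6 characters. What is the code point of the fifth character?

U+03A0

Offset 0: leading byte 0xC8 = 11001000 → 2-byte char #1 = C8 83.
Offset 2: leading byte 0xC5 = 11000101 → 2-byte char #2 = C5 A0.
Offset 4: leading byte 0xF0 = 11110000 → 4-byte char #3 = F0 B4 B0 BB.
Offset 8: leading byte 0xF2 = 11110010 → 4-byte char #4 = F2 8E B2 9D.
Offset 12: leading byte 0xCE = 11001110 → 2-byte char #5 = CE A0.
Leading byte 0xCE = 11001110 matches 110xxxxx → 2-byte sequence.
Byte 1: 0xCE = 11001110, payload 01110 (5 bits).
Byte 2: 0xA0 = 10100000 (10xxxxxx ✓), payload 100000.
Concatenate: 01110100000 = 0x3A0 (11 bits → U+03A0).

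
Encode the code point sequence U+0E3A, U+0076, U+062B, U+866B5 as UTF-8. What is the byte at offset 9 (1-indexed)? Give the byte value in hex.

1-indexed offset 9 is 0-indexed offset 8.
U+0E3A → 3-byte form E0 B8 BA at offsets 0–2.
U+0076 → 1-byte form 76 at offsets 3–3.
U+062B → 2-byte form D8 AB at offsets 4–5.
U+866B5 → 4-byte form F2 86 9A B5 at offsets 6–9.
Offset 8 falls in char 4's range; it's byte 3 of F2 86 9A B5 = 0x9A.

0x9A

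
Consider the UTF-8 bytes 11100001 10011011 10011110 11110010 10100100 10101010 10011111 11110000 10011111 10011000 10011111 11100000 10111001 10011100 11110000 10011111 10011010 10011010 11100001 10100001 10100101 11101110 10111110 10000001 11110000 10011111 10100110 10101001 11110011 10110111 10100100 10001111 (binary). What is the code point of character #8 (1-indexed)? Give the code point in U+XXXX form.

Offset 0: leading byte 0xE1 = 11100001 → 3-byte char #1 = E1 9B 9E.
Offset 3: leading byte 0xF2 = 11110010 → 4-byte char #2 = F2 A4 AA 9F.
Offset 7: leading byte 0xF0 = 11110000 → 4-byte char #3 = F0 9F 98 9F.
Offset 11: leading byte 0xE0 = 11100000 → 3-byte char #4 = E0 B9 9C.
Offset 14: leading byte 0xF0 = 11110000 → 4-byte char #5 = F0 9F 9A 9A.
Offset 18: leading byte 0xE1 = 11100001 → 3-byte char #6 = E1 A1 A5.
Offset 21: leading byte 0xEE = 11101110 → 3-byte char #7 = EE BE 81.
Offset 24: leading byte 0xF0 = 11110000 → 4-byte char #8 = F0 9F A6 A9.
Leading byte 0xF0 = 11110000 matches 11110xxx → 4-byte sequence.
Byte 1: 0xF0 = 11110000, payload 000 (3 bits).
Byte 2: 0x9F = 10011111 (10xxxxxx ✓), payload 011111.
Byte 3: 0xA6 = 10100110 (10xxxxxx ✓), payload 100110.
Byte 4: 0xA9 = 10101001 (10xxxxxx ✓), payload 101001.
Concatenate: 000011111100110101001 = 0x1F9A9 (21 bits → U+1F9A9).

U+1F9A9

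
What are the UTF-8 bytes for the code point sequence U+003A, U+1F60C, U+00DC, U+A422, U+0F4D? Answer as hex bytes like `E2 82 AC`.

3A F0 9F 98 8C C3 9C EA 90 A2 E0 BD 8D

U+003A: 1-byte form → 3A.
U+1F60C: 4-byte form → F0 9F 98 8C.
U+00DC: 2-byte form → C3 9C.
U+A422: 3-byte form → EA 90 A2.
U+0F4D: 3-byte form → E0 BD 8D.
Concatenated (13 bytes): 3A F0 9F 98 8C C3 9C EA 90 A2 E0 BD 8D.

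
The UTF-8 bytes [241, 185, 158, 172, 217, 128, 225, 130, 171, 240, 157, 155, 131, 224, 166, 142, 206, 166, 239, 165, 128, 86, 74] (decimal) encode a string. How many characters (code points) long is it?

9

Byte at offset 0: 0xF1 = 11110001 → 4-byte char (#1). Advance 4.
Byte at offset 4: 0xD9 = 11011001 → 2-byte char (#2). Advance 2.
Byte at offset 6: 0xE1 = 11100001 → 3-byte char (#3). Advance 3.
Byte at offset 9: 0xF0 = 11110000 → 4-byte char (#4). Advance 4.
Byte at offset 13: 0xE0 = 11100000 → 3-byte char (#5). Advance 3.
Byte at offset 16: 0xCE = 11001110 → 2-byte char (#6). Advance 2.
Byte at offset 18: 0xEF = 11101111 → 3-byte char (#7). Advance 3.
Byte at offset 21: 0x56 = 01010110 → 1-byte char (#8). Advance 1.
Byte at offset 22: 0x4A = 01001010 → 1-byte char (#9). Advance 1.
Reached end at offset 23 after 9 code points.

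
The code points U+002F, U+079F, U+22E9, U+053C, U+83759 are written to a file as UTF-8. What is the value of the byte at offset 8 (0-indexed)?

U+002F → 1-byte form 2F at offsets 0–0.
U+079F → 2-byte form DE 9F at offsets 1–2.
U+22E9 → 3-byte form E2 8B A9 at offsets 3–5.
U+053C → 2-byte form D4 BC at offsets 6–7.
U+83759 → 4-byte form F2 83 9D 99 at offsets 8–11.
Offset 8 falls in char 5's range; it's byte 1 of F2 83 9D 99 = 0xF2.

0xF2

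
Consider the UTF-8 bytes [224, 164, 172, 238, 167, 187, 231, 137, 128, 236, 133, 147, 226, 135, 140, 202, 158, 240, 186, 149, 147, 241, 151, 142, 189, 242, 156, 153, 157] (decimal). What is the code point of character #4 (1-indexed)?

Offset 0: leading byte 0xE0 = 11100000 → 3-byte char #1 = E0 A4 AC.
Offset 3: leading byte 0xEE = 11101110 → 3-byte char #2 = EE A7 BB.
Offset 6: leading byte 0xE7 = 11100111 → 3-byte char #3 = E7 89 80.
Offset 9: leading byte 0xEC = 11101100 → 3-byte char #4 = EC 85 93.
Leading byte 0xEC = 11101100 matches 1110xxxx → 3-byte sequence.
Byte 1: 0xEC = 11101100, payload 1100 (4 bits).
Byte 2: 0x85 = 10000101 (10xxxxxx ✓), payload 000101.
Byte 3: 0x93 = 10010011 (10xxxxxx ✓), payload 010011.
Concatenate: 1100000101010011 = 0xC153 (16 bits → U+C153).

U+C153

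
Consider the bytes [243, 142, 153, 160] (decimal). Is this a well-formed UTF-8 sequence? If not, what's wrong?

Leading byte 0xF3 = 11110011 → 4-byte form.
Continuation bytes 0x8E=10001110, 0x99=10011001, 0xA0=10100000 all match 10xxxxxx.
Decoded value 0xCE660 is ≥ 0x10000 (shortest form) and not a surrogate.

valid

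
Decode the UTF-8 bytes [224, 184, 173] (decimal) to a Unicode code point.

Leading byte 0xE0 = 11100000 matches 1110xxxx → 3-byte sequence.
Byte 1: 0xE0 = 11100000, payload 0000 (4 bits).
Byte 2: 0xB8 = 10111000 (10xxxxxx ✓), payload 111000.
Byte 3: 0xAD = 10101101 (10xxxxxx ✓), payload 101101.
Concatenate: 0000111000101101 = 0xE2D (16 bits → U+0E2D).

U+0E2D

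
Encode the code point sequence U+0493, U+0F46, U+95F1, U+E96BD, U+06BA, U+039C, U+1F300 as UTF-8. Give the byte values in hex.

U+0493: 2-byte form → D2 93.
U+0F46: 3-byte form → E0 BD 86.
U+95F1: 3-byte form → E9 97 B1.
U+E96BD: 4-byte form → F3 A9 9A BD.
U+06BA: 2-byte form → DA BA.
U+039C: 2-byte form → CE 9C.
U+1F300: 4-byte form → F0 9F 8C 80.
Concatenated (20 bytes): D2 93 E0 BD 86 E9 97 B1 F3 A9 9A BD DA BA CE 9C F0 9F 8C 80.

D2 93 E0 BD 86 E9 97 B1 F3 A9 9A BD DA BA CE 9C F0 9F 8C 80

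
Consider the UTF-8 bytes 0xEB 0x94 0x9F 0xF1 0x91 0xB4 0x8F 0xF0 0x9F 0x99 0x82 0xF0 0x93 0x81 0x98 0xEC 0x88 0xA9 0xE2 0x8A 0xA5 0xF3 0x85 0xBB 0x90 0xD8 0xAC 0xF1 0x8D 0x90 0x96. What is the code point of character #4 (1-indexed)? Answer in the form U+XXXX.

U+13058

Offset 0: leading byte 0xEB = 11101011 → 3-byte char #1 = EB 94 9F.
Offset 3: leading byte 0xF1 = 11110001 → 4-byte char #2 = F1 91 B4 8F.
Offset 7: leading byte 0xF0 = 11110000 → 4-byte char #3 = F0 9F 99 82.
Offset 11: leading byte 0xF0 = 11110000 → 4-byte char #4 = F0 93 81 98.
Leading byte 0xF0 = 11110000 matches 11110xxx → 4-byte sequence.
Byte 1: 0xF0 = 11110000, payload 000 (3 bits).
Byte 2: 0x93 = 10010011 (10xxxxxx ✓), payload 010011.
Byte 3: 0x81 = 10000001 (10xxxxxx ✓), payload 000001.
Byte 4: 0x98 = 10011000 (10xxxxxx ✓), payload 011000.
Concatenate: 000010011000001011000 = 0x13058 (21 bits → U+13058).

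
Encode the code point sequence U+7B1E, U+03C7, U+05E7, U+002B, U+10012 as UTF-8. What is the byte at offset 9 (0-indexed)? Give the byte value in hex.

U+7B1E → 3-byte form E7 AC 9E at offsets 0–2.
U+03C7 → 2-byte form CF 87 at offsets 3–4.
U+05E7 → 2-byte form D7 A7 at offsets 5–6.
U+002B → 1-byte form 2B at offsets 7–7.
U+10012 → 4-byte form F0 90 80 92 at offsets 8–11.
Offset 9 falls in char 5's range; it's byte 2 of F0 90 80 92 = 0x90.

0x90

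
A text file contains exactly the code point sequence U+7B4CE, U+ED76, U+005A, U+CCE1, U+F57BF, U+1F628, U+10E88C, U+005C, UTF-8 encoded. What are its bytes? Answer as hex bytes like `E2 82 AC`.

U+7B4CE: 4-byte form → F1 BB 93 8E.
U+ED76: 3-byte form → EE B5 B6.
U+005A: 1-byte form → 5A.
U+CCE1: 3-byte form → EC B3 A1.
U+F57BF: 4-byte form → F3 B5 9E BF.
U+1F628: 4-byte form → F0 9F 98 A8.
U+10E88C: 4-byte form → F4 8E A2 8C.
U+005C: 1-byte form → 5C.
Concatenated (24 bytes): F1 BB 93 8E EE B5 B6 5A EC B3 A1 F3 B5 9E BF F0 9F 98 A8 F4 8E A2 8C 5C.

F1 BB 93 8E EE B5 B6 5A EC B3 A1 F3 B5 9E BF F0 9F 98 A8 F4 8E A2 8C 5C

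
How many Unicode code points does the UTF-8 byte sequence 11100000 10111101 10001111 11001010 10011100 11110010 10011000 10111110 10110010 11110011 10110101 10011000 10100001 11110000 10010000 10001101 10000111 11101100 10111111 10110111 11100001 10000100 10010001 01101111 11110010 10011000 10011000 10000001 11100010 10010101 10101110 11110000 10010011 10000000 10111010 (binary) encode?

Byte at offset 0: 0xE0 = 11100000 → 3-byte char (#1). Advance 3.
Byte at offset 3: 0xCA = 11001010 → 2-byte char (#2). Advance 2.
Byte at offset 5: 0xF2 = 11110010 → 4-byte char (#3). Advance 4.
Byte at offset 9: 0xF3 = 11110011 → 4-byte char (#4). Advance 4.
Byte at offset 13: 0xF0 = 11110000 → 4-byte char (#5). Advance 4.
Byte at offset 17: 0xEC = 11101100 → 3-byte char (#6). Advance 3.
Byte at offset 20: 0xE1 = 11100001 → 3-byte char (#7). Advance 3.
Byte at offset 23: 0x6F = 01101111 → 1-byte char (#8). Advance 1.
Byte at offset 24: 0xF2 = 11110010 → 4-byte char (#9). Advance 4.
Byte at offset 28: 0xE2 = 11100010 → 3-byte char (#10). Advance 3.
Byte at offset 31: 0xF0 = 11110000 → 4-byte char (#11). Advance 4.
Reached end at offset 35 after 11 code points.

11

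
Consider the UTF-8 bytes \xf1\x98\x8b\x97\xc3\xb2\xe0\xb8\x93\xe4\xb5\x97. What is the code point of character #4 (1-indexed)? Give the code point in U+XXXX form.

Offset 0: leading byte 0xF1 = 11110001 → 4-byte char #1 = F1 98 8B 97.
Offset 4: leading byte 0xC3 = 11000011 → 2-byte char #2 = C3 B2.
Offset 6: leading byte 0xE0 = 11100000 → 3-byte char #3 = E0 B8 93.
Offset 9: leading byte 0xE4 = 11100100 → 3-byte char #4 = E4 B5 97.
Leading byte 0xE4 = 11100100 matches 1110xxxx → 3-byte sequence.
Byte 1: 0xE4 = 11100100, payload 0100 (4 bits).
Byte 2: 0xB5 = 10110101 (10xxxxxx ✓), payload 110101.
Byte 3: 0x97 = 10010111 (10xxxxxx ✓), payload 010111.
Concatenate: 0100110101010111 = 0x4D57 (16 bits → U+4D57).

U+4D57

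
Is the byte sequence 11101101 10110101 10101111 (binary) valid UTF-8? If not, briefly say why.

Structurally a 3-byte sequence; payload = 0xDD6F.
But 0xDD6F is in U+D800–U+DFFF, the surrogate range. Surrogates are not Unicode scalar values and are forbidden in UTF-8.

invalid (encodes a surrogate (U+D800–U+DFFF))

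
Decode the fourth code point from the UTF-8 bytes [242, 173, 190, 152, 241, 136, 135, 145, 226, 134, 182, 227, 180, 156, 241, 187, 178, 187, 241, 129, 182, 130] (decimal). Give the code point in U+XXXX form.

Offset 0: leading byte 0xF2 = 11110010 → 4-byte char #1 = F2 AD BE 98.
Offset 4: leading byte 0xF1 = 11110001 → 4-byte char #2 = F1 88 87 91.
Offset 8: leading byte 0xE2 = 11100010 → 3-byte char #3 = E2 86 B6.
Offset 11: leading byte 0xE3 = 11100011 → 3-byte char #4 = E3 B4 9C.
Leading byte 0xE3 = 11100011 matches 1110xxxx → 3-byte sequence.
Byte 1: 0xE3 = 11100011, payload 0011 (4 bits).
Byte 2: 0xB4 = 10110100 (10xxxxxx ✓), payload 110100.
Byte 3: 0x9C = 10011100 (10xxxxxx ✓), payload 011100.
Concatenate: 0011110100011100 = 0x3D1C (16 bits → U+3D1C).

U+3D1C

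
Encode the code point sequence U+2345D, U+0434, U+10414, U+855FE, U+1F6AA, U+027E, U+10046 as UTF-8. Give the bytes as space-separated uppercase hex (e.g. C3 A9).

U+2345D: 4-byte form → F0 A3 91 9D.
U+0434: 2-byte form → D0 B4.
U+10414: 4-byte form → F0 90 90 94.
U+855FE: 4-byte form → F2 85 97 BE.
U+1F6AA: 4-byte form → F0 9F 9A AA.
U+027E: 2-byte form → C9 BE.
U+10046: 4-byte form → F0 90 81 86.
Concatenated (24 bytes): F0 A3 91 9D D0 B4 F0 90 90 94 F2 85 97 BE F0 9F 9A AA C9 BE F0 90 81 86.

F0 A3 91 9D D0 B4 F0 90 90 94 F2 85 97 BE F0 9F 9A AA C9 BE F0 90 81 86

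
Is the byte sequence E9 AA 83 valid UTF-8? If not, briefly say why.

valid

Leading byte 0xE9 = 11101001 → 3-byte form.
Continuation bytes 0xAA=10101010, 0x83=10000011 all match 10xxxxxx.
Decoded value 0x9A83 is ≥ 0x800 (shortest form) and not a surrogate.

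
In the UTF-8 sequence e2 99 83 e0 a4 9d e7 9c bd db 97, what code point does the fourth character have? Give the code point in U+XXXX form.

U+06D7

Offset 0: leading byte 0xE2 = 11100010 → 3-byte char #1 = E2 99 83.
Offset 3: leading byte 0xE0 = 11100000 → 3-byte char #2 = E0 A4 9D.
Offset 6: leading byte 0xE7 = 11100111 → 3-byte char #3 = E7 9C BD.
Offset 9: leading byte 0xDB = 11011011 → 2-byte char #4 = DB 97.
Leading byte 0xDB = 11011011 matches 110xxxxx → 2-byte sequence.
Byte 1: 0xDB = 11011011, payload 11011 (5 bits).
Byte 2: 0x97 = 10010111 (10xxxxxx ✓), payload 010111.
Concatenate: 11011010111 = 0x6D7 (11 bits → U+06D7).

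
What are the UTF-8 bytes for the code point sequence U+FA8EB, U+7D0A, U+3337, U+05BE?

F3 BA A3 AB E7 B4 8A E3 8C B7 D6 BE

U+FA8EB: 4-byte form → F3 BA A3 AB.
U+7D0A: 3-byte form → E7 B4 8A.
U+3337: 3-byte form → E3 8C B7.
U+05BE: 2-byte form → D6 BE.
Concatenated (12 bytes): F3 BA A3 AB E7 B4 8A E3 8C B7 D6 BE.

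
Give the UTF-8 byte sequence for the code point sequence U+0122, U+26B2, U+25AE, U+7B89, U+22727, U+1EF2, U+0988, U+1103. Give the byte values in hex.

U+0122: 2-byte form → C4 A2.
U+26B2: 3-byte form → E2 9A B2.
U+25AE: 3-byte form → E2 96 AE.
U+7B89: 3-byte form → E7 AE 89.
U+22727: 4-byte form → F0 A2 9C A7.
U+1EF2: 3-byte form → E1 BB B2.
U+0988: 3-byte form → E0 A6 88.
U+1103: 3-byte form → E1 84 83.
Concatenated (24 bytes): C4 A2 E2 9A B2 E2 96 AE E7 AE 89 F0 A2 9C A7 E1 BB B2 E0 A6 88 E1 84 83.

C4 A2 E2 9A B2 E2 96 AE E7 AE 89 F0 A2 9C A7 E1 BB B2 E0 A6 88 E1 84 83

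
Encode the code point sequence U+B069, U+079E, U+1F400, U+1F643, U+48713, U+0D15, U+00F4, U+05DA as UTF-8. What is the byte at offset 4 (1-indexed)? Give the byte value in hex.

0xDE

1-indexed offset 4 is 0-indexed offset 3.
U+B069 → 3-byte form EB 81 A9 at offsets 0–2.
U+079E → 2-byte form DE 9E at offsets 3–4.
Offset 3 falls in char 2's range; it's byte 1 of DE 9E = 0xDE.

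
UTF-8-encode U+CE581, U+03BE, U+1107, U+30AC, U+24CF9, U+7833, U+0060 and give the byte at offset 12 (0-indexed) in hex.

0xF0

U+CE581 → 4-byte form F3 8E 96 81 at offsets 0–3.
U+03BE → 2-byte form CE BE at offsets 4–5.
U+1107 → 3-byte form E1 84 87 at offsets 6–8.
U+30AC → 3-byte form E3 82 AC at offsets 9–11.
U+24CF9 → 4-byte form F0 A4 B3 B9 at offsets 12–15.
Offset 12 falls in char 5's range; it's byte 1 of F0 A4 B3 B9 = 0xF0.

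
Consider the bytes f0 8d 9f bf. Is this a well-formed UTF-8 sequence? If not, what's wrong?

invalid (overlong encoding)

Leading byte 0xF0 = 11110000 → 4-byte form.
Continuation bytes all match 10xxxxxx. Payload decodes to 0xD7FF.
But 0xD7FF < 0x10000, the minimum for a 4-byte sequence — this is an overlong encoding.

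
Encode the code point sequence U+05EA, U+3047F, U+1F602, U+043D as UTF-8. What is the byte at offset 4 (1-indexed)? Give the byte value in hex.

1-indexed offset 4 is 0-indexed offset 3.
U+05EA → 2-byte form D7 AA at offsets 0–1.
U+3047F → 4-byte form F0 B0 91 BF at offsets 2–5.
Offset 3 falls in char 2's range; it's byte 2 of F0 B0 91 BF = 0xB0.

0xB0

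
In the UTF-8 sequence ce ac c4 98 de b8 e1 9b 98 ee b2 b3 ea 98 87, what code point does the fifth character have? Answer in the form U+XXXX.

Offset 0: leading byte 0xCE = 11001110 → 2-byte char #1 = CE AC.
Offset 2: leading byte 0xC4 = 11000100 → 2-byte char #2 = C4 98.
Offset 4: leading byte 0xDE = 11011110 → 2-byte char #3 = DE B8.
Offset 6: leading byte 0xE1 = 11100001 → 3-byte char #4 = E1 9B 98.
Offset 9: leading byte 0xEE = 11101110 → 3-byte char #5 = EE B2 B3.
Leading byte 0xEE = 11101110 matches 1110xxxx → 3-byte sequence.
Byte 1: 0xEE = 11101110, payload 1110 (4 bits).
Byte 2: 0xB2 = 10110010 (10xxxxxx ✓), payload 110010.
Byte 3: 0xB3 = 10110011 (10xxxxxx ✓), payload 110011.
Concatenate: 1110110010110011 = 0xECB3 (16 bits → U+ECB3).

U+ECB3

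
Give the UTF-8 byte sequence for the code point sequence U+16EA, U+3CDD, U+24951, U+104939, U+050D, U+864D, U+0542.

E1 9B AA E3 B3 9D F0 A4 A5 91 F4 84 A4 B9 D4 8D E8 99 8D D5 82

U+16EA: 3-byte form → E1 9B AA.
U+3CDD: 3-byte form → E3 B3 9D.
U+24951: 4-byte form → F0 A4 A5 91.
U+104939: 4-byte form → F4 84 A4 B9.
U+050D: 2-byte form → D4 8D.
U+864D: 3-byte form → E8 99 8D.
U+0542: 2-byte form → D5 82.
Concatenated (21 bytes): E1 9B AA E3 B3 9D F0 A4 A5 91 F4 84 A4 B9 D4 8D E8 99 8D D5 82.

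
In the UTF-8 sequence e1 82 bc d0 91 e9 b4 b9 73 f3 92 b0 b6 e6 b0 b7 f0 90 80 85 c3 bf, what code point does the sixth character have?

Offset 0: leading byte 0xE1 = 11100001 → 3-byte char #1 = E1 82 BC.
Offset 3: leading byte 0xD0 = 11010000 → 2-byte char #2 = D0 91.
Offset 5: leading byte 0xE9 = 11101001 → 3-byte char #3 = E9 B4 B9.
Offset 8: leading byte 0x73 = 01110011 → 1-byte char #4 = 73.
Offset 9: leading byte 0xF3 = 11110011 → 4-byte char #5 = F3 92 B0 B6.
Offset 13: leading byte 0xE6 = 11100110 → 3-byte char #6 = E6 B0 B7.
Leading byte 0xE6 = 11100110 matches 1110xxxx → 3-byte sequence.
Byte 1: 0xE6 = 11100110, payload 0110 (4 bits).
Byte 2: 0xB0 = 10110000 (10xxxxxx ✓), payload 110000.
Byte 3: 0xB7 = 10110111 (10xxxxxx ✓), payload 110111.
Concatenate: 0110110000110111 = 0x6C37 (16 bits → U+6C37).

U+6C37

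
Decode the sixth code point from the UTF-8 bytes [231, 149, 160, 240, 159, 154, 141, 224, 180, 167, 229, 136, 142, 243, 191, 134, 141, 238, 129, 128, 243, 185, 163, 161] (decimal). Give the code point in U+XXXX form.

U+E040

Offset 0: leading byte 0xE7 = 11100111 → 3-byte char #1 = E7 95 A0.
Offset 3: leading byte 0xF0 = 11110000 → 4-byte char #2 = F0 9F 9A 8D.
Offset 7: leading byte 0xE0 = 11100000 → 3-byte char #3 = E0 B4 A7.
Offset 10: leading byte 0xE5 = 11100101 → 3-byte char #4 = E5 88 8E.
Offset 13: leading byte 0xF3 = 11110011 → 4-byte char #5 = F3 BF 86 8D.
Offset 17: leading byte 0xEE = 11101110 → 3-byte char #6 = EE 81 80.
Leading byte 0xEE = 11101110 matches 1110xxxx → 3-byte sequence.
Byte 1: 0xEE = 11101110, payload 1110 (4 bits).
Byte 2: 0x81 = 10000001 (10xxxxxx ✓), payload 000001.
Byte 3: 0x80 = 10000000 (10xxxxxx ✓), payload 000000.
Concatenate: 1110000001000000 = 0xE040 (16 bits → U+E040).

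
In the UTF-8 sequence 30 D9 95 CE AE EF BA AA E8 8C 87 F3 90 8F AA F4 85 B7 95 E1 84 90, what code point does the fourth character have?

U+FEAA

Offset 0: leading byte 0x30 = 00110000 → 1-byte char #1 = 30.
Offset 1: leading byte 0xD9 = 11011001 → 2-byte char #2 = D9 95.
Offset 3: leading byte 0xCE = 11001110 → 2-byte char #3 = CE AE.
Offset 5: leading byte 0xEF = 11101111 → 3-byte char #4 = EF BA AA.
Leading byte 0xEF = 11101111 matches 1110xxxx → 3-byte sequence.
Byte 1: 0xEF = 11101111, payload 1111 (4 bits).
Byte 2: 0xBA = 10111010 (10xxxxxx ✓), payload 111010.
Byte 3: 0xAA = 10101010 (10xxxxxx ✓), payload 101010.
Concatenate: 1111111010101010 = 0xFEAA (16 bits → U+FEAA).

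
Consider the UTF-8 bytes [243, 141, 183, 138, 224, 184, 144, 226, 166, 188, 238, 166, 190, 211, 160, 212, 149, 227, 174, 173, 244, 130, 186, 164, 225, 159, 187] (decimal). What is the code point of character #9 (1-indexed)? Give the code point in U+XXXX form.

U+17FB

Offset 0: leading byte 0xF3 = 11110011 → 4-byte char #1 = F3 8D B7 8A.
Offset 4: leading byte 0xE0 = 11100000 → 3-byte char #2 = E0 B8 90.
Offset 7: leading byte 0xE2 = 11100010 → 3-byte char #3 = E2 A6 BC.
Offset 10: leading byte 0xEE = 11101110 → 3-byte char #4 = EE A6 BE.
Offset 13: leading byte 0xD3 = 11010011 → 2-byte char #5 = D3 A0.
Offset 15: leading byte 0xD4 = 11010100 → 2-byte char #6 = D4 95.
Offset 17: leading byte 0xE3 = 11100011 → 3-byte char #7 = E3 AE AD.
Offset 20: leading byte 0xF4 = 11110100 → 4-byte char #8 = F4 82 BA A4.
Offset 24: leading byte 0xE1 = 11100001 → 3-byte char #9 = E1 9F BB.
Leading byte 0xE1 = 11100001 matches 1110xxxx → 3-byte sequence.
Byte 1: 0xE1 = 11100001, payload 0001 (4 bits).
Byte 2: 0x9F = 10011111 (10xxxxxx ✓), payload 011111.
Byte 3: 0xBB = 10111011 (10xxxxxx ✓), payload 111011.
Concatenate: 0001011111111011 = 0x17FB (16 bits → U+17FB).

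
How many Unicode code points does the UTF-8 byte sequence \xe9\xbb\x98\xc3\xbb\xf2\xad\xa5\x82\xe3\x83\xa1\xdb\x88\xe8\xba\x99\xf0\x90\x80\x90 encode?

7

Byte at offset 0: 0xE9 = 11101001 → 3-byte char (#1). Advance 3.
Byte at offset 3: 0xC3 = 11000011 → 2-byte char (#2). Advance 2.
Byte at offset 5: 0xF2 = 11110010 → 4-byte char (#3). Advance 4.
Byte at offset 9: 0xE3 = 11100011 → 3-byte char (#4). Advance 3.
Byte at offset 12: 0xDB = 11011011 → 2-byte char (#5). Advance 2.
Byte at offset 14: 0xE8 = 11101000 → 3-byte char (#6). Advance 3.
Byte at offset 17: 0xF0 = 11110000 → 4-byte char (#7). Advance 4.
Reached end at offset 21 after 7 code points.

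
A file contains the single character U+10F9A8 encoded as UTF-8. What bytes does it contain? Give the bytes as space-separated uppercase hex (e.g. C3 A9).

U+10F9A8 = 0x10F9A8 = 1112488 decimal. In range U+10000–U+10FFFF → 4-byte form: 11110xxx 10xxxxxx 10xxxxxx 10xxxxxx.
Binary (21 bits): 100001111100110101000.
Split 3+6+6+6: 100 | 001111 | 100110 | 101000.
Byte 1: 11110100 = 0xF4.
Byte 2: 10001111 = 0x8F.
Byte 3: 10100110 = 0xA6.
Byte 4: 10101000 = 0xA8.

F4 8F A6 A8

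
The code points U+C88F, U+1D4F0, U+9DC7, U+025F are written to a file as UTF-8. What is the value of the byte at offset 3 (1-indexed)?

0x8F

1-indexed offset 3 is 0-indexed offset 2.
U+C88F → 3-byte form EC A2 8F at offsets 0–2.
Offset 2 falls in char 1's range; it's byte 3 of EC A2 8F = 0x8F.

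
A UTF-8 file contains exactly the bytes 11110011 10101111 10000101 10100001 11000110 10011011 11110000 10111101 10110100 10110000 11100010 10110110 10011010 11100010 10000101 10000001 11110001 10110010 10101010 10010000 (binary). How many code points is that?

6

Byte at offset 0: 0xF3 = 11110011 → 4-byte char (#1). Advance 4.
Byte at offset 4: 0xC6 = 11000110 → 2-byte char (#2). Advance 2.
Byte at offset 6: 0xF0 = 11110000 → 4-byte char (#3). Advance 4.
Byte at offset 10: 0xE2 = 11100010 → 3-byte char (#4). Advance 3.
Byte at offset 13: 0xE2 = 11100010 → 3-byte char (#5). Advance 3.
Byte at offset 16: 0xF1 = 11110001 → 4-byte char (#6). Advance 4.
Reached end at offset 20 after 6 code points.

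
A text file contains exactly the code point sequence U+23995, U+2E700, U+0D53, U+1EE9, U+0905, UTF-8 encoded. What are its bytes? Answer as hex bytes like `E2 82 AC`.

U+23995: 4-byte form → F0 A3 A6 95.
U+2E700: 4-byte form → F0 AE 9C 80.
U+0D53: 3-byte form → E0 B5 93.
U+1EE9: 3-byte form → E1 BB A9.
U+0905: 3-byte form → E0 A4 85.
Concatenated (17 bytes): F0 A3 A6 95 F0 AE 9C 80 E0 B5 93 E1 BB A9 E0 A4 85.

F0 A3 A6 95 F0 AE 9C 80 E0 B5 93 E1 BB A9 E0 A4 85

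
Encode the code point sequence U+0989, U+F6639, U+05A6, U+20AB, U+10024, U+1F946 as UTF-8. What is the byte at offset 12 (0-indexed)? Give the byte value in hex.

0xF0

U+0989 → 3-byte form E0 A6 89 at offsets 0–2.
U+F6639 → 4-byte form F3 B6 98 B9 at offsets 3–6.
U+05A6 → 2-byte form D6 A6 at offsets 7–8.
U+20AB → 3-byte form E2 82 AB at offsets 9–11.
U+10024 → 4-byte form F0 90 80 A4 at offsets 12–15.
Offset 12 falls in char 5's range; it's byte 1 of F0 90 80 A4 = 0xF0.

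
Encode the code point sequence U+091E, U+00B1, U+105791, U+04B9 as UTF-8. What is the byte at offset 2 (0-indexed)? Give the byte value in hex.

0x9E

U+091E → 3-byte form E0 A4 9E at offsets 0–2.
Offset 2 falls in char 1's range; it's byte 3 of E0 A4 9E = 0x9E.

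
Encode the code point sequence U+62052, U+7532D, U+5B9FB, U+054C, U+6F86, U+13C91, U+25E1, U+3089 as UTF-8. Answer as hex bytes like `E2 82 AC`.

F1 A2 81 92 F1 B5 8C AD F1 9B A7 BB D5 8C E6 BE 86 F0 93 B2 91 E2 97 A1 E3 82 89

U+62052: 4-byte form → F1 A2 81 92.
U+7532D: 4-byte form → F1 B5 8C AD.
U+5B9FB: 4-byte form → F1 9B A7 BB.
U+054C: 2-byte form → D5 8C.
U+6F86: 3-byte form → E6 BE 86.
U+13C91: 4-byte form → F0 93 B2 91.
U+25E1: 3-byte form → E2 97 A1.
U+3089: 3-byte form → E3 82 89.
Concatenated (27 bytes): F1 A2 81 92 F1 B5 8C AD F1 9B A7 BB D5 8C E6 BE 86 F0 93 B2 91 E2 97 A1 E3 82 89.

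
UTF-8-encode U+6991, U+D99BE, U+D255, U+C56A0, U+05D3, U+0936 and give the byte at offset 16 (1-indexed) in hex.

0x93

1-indexed offset 16 is 0-indexed offset 15.
U+6991 → 3-byte form E6 A6 91 at offsets 0–2.
U+D99BE → 4-byte form F3 99 A6 BE at offsets 3–6.
U+D255 → 3-byte form ED 89 95 at offsets 7–9.
U+C56A0 → 4-byte form F3 85 9A A0 at offsets 10–13.
U+05D3 → 2-byte form D7 93 at offsets 14–15.
Offset 15 falls in char 5's range; it's byte 2 of D7 93 = 0x93.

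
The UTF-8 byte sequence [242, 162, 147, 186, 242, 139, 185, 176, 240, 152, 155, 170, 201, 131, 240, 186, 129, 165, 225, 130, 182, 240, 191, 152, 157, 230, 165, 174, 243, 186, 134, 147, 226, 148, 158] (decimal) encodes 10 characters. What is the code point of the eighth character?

U+696E

Offset 0: leading byte 0xF2 = 11110010 → 4-byte char #1 = F2 A2 93 BA.
Offset 4: leading byte 0xF2 = 11110010 → 4-byte char #2 = F2 8B B9 B0.
Offset 8: leading byte 0xF0 = 11110000 → 4-byte char #3 = F0 98 9B AA.
Offset 12: leading byte 0xC9 = 11001001 → 2-byte char #4 = C9 83.
Offset 14: leading byte 0xF0 = 11110000 → 4-byte char #5 = F0 BA 81 A5.
Offset 18: leading byte 0xE1 = 11100001 → 3-byte char #6 = E1 82 B6.
Offset 21: leading byte 0xF0 = 11110000 → 4-byte char #7 = F0 BF 98 9D.
Offset 25: leading byte 0xE6 = 11100110 → 3-byte char #8 = E6 A5 AE.
Leading byte 0xE6 = 11100110 matches 1110xxxx → 3-byte sequence.
Byte 1: 0xE6 = 11100110, payload 0110 (4 bits).
Byte 2: 0xA5 = 10100101 (10xxxxxx ✓), payload 100101.
Byte 3: 0xAE = 10101110 (10xxxxxx ✓), payload 101110.
Concatenate: 0110100101101110 = 0x696E (16 bits → U+696E).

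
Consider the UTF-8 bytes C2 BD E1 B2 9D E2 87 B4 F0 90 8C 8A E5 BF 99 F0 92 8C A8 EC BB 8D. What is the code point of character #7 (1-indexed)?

U+CECD

Offset 0: leading byte 0xC2 = 11000010 → 2-byte char #1 = C2 BD.
Offset 2: leading byte 0xE1 = 11100001 → 3-byte char #2 = E1 B2 9D.
Offset 5: leading byte 0xE2 = 11100010 → 3-byte char #3 = E2 87 B4.
Offset 8: leading byte 0xF0 = 11110000 → 4-byte char #4 = F0 90 8C 8A.
Offset 12: leading byte 0xE5 = 11100101 → 3-byte char #5 = E5 BF 99.
Offset 15: leading byte 0xF0 = 11110000 → 4-byte char #6 = F0 92 8C A8.
Offset 19: leading byte 0xEC = 11101100 → 3-byte char #7 = EC BB 8D.
Leading byte 0xEC = 11101100 matches 1110xxxx → 3-byte sequence.
Byte 1: 0xEC = 11101100, payload 1100 (4 bits).
Byte 2: 0xBB = 10111011 (10xxxxxx ✓), payload 111011.
Byte 3: 0x8D = 10001101 (10xxxxxx ✓), payload 001101.
Concatenate: 1100111011001101 = 0xCECD (16 bits → U+CECD).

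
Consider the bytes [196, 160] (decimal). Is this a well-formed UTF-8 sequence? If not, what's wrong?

valid

Leading byte 0xC4 = 11000100 → 2-byte form.
Continuation bytes 0xA0=10100000 all match 10xxxxxx.
Decoded value 0x120 is ≥ 0x80 (shortest form) and not a surrogate.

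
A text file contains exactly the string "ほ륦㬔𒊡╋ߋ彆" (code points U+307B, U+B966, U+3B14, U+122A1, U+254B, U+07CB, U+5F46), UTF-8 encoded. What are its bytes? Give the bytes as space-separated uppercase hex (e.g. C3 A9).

E3 81 BB EB A5 A6 E3 AC 94 F0 92 8A A1 E2 95 8B DF 8B E5 BD 86

U+307B: 3-byte form → E3 81 BB.
U+B966: 3-byte form → EB A5 A6.
U+3B14: 3-byte form → E3 AC 94.
U+122A1: 4-byte form → F0 92 8A A1.
U+254B: 3-byte form → E2 95 8B.
U+07CB: 2-byte form → DF 8B.
U+5F46: 3-byte form → E5 BD 86.
Concatenated (21 bytes): E3 81 BB EB A5 A6 E3 AC 94 F0 92 8A A1 E2 95 8B DF 8B E5 BD 86.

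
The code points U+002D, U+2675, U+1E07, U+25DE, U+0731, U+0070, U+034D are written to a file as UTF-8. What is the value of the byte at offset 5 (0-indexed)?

U+002D → 1-byte form 2D at offsets 0–0.
U+2675 → 3-byte form E2 99 B5 at offsets 1–3.
U+1E07 → 3-byte form E1 B8 87 at offsets 4–6.
Offset 5 falls in char 3's range; it's byte 2 of E1 B8 87 = 0xB8.

0xB8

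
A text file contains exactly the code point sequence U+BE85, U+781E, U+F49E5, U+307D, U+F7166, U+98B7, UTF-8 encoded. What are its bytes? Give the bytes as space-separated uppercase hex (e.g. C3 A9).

EB BA 85 E7 A0 9E F3 B4 A7 A5 E3 81 BD F3 B7 85 A6 E9 A2 B7

U+BE85: 3-byte form → EB BA 85.
U+781E: 3-byte form → E7 A0 9E.
U+F49E5: 4-byte form → F3 B4 A7 A5.
U+307D: 3-byte form → E3 81 BD.
U+F7166: 4-byte form → F3 B7 85 A6.
U+98B7: 3-byte form → E9 A2 B7.
Concatenated (20 bytes): EB BA 85 E7 A0 9E F3 B4 A7 A5 E3 81 BD F3 B7 85 A6 E9 A2 B7.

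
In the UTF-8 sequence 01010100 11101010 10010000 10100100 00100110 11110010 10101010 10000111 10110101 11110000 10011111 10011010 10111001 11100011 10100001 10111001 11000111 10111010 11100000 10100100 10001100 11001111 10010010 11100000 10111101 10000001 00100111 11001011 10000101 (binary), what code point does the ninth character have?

Offset 0: leading byte 0x54 = 01010100 → 1-byte char #1 = 54.
Offset 1: leading byte 0xEA = 11101010 → 3-byte char #2 = EA 90 A4.
Offset 4: leading byte 0x26 = 00100110 → 1-byte char #3 = 26.
Offset 5: leading byte 0xF2 = 11110010 → 4-byte char #4 = F2 AA 87 B5.
Offset 9: leading byte 0xF0 = 11110000 → 4-byte char #5 = F0 9F 9A B9.
Offset 13: leading byte 0xE3 = 11100011 → 3-byte char #6 = E3 A1 B9.
Offset 16: leading byte 0xC7 = 11000111 → 2-byte char #7 = C7 BA.
Offset 18: leading byte 0xE0 = 11100000 → 3-byte char #8 = E0 A4 8C.
Offset 21: leading byte 0xCF = 11001111 → 2-byte char #9 = CF 92.
Leading byte 0xCF = 11001111 matches 110xxxxx → 2-byte sequence.
Byte 1: 0xCF = 11001111, payload 01111 (5 bits).
Byte 2: 0x92 = 10010010 (10xxxxxx ✓), payload 010010.
Concatenate: 01111010010 = 0x3D2 (11 bits → U+03D2).

U+03D2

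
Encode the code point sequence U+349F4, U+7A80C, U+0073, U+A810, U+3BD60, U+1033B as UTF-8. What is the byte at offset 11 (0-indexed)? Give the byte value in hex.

U+349F4 → 4-byte form F0 B4 A7 B4 at offsets 0–3.
U+7A80C → 4-byte form F1 BA A0 8C at offsets 4–7.
U+0073 → 1-byte form 73 at offsets 8–8.
U+A810 → 3-byte form EA A0 90 at offsets 9–11.
Offset 11 falls in char 4's range; it's byte 3 of EA A0 90 = 0x90.

0x90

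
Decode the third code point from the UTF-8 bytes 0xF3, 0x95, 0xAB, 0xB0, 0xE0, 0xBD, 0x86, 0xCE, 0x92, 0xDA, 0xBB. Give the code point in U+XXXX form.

Offset 0: leading byte 0xF3 = 11110011 → 4-byte char #1 = F3 95 AB B0.
Offset 4: leading byte 0xE0 = 11100000 → 3-byte char #2 = E0 BD 86.
Offset 7: leading byte 0xCE = 11001110 → 2-byte char #3 = CE 92.
Leading byte 0xCE = 11001110 matches 110xxxxx → 2-byte sequence.
Byte 1: 0xCE = 11001110, payload 01110 (5 bits).
Byte 2: 0x92 = 10010010 (10xxxxxx ✓), payload 010010.
Concatenate: 01110010010 = 0x392 (11 bits → U+0392).

U+0392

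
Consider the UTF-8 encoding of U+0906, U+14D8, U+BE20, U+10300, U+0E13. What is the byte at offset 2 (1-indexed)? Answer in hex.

0xA4

1-indexed offset 2 is 0-indexed offset 1.
U+0906 → 3-byte form E0 A4 86 at offsets 0–2.
Offset 1 falls in char 1's range; it's byte 2 of E0 A4 86 = 0xA4.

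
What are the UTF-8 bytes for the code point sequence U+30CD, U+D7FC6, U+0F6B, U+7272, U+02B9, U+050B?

U+30CD: 3-byte form → E3 83 8D.
U+D7FC6: 4-byte form → F3 97 BF 86.
U+0F6B: 3-byte form → E0 BD AB.
U+7272: 3-byte form → E7 89 B2.
U+02B9: 2-byte form → CA B9.
U+050B: 2-byte form → D4 8B.
Concatenated (17 bytes): E3 83 8D F3 97 BF 86 E0 BD AB E7 89 B2 CA B9 D4 8B.

E3 83 8D F3 97 BF 86 E0 BD AB E7 89 B2 CA B9 D4 8B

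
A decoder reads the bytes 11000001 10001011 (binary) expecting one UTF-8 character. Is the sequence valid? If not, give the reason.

Leading byte 0xC1 = 11000001 → 2-byte form.
Continuation bytes all match 10xxxxxx. Payload decodes to 0x4B.
But 0x4B < 0x80, the minimum for a 2-byte sequence — this is an overlong encoding.

invalid (overlong encoding)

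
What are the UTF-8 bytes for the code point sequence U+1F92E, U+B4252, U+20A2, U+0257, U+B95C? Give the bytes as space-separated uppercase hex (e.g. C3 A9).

U+1F92E: 4-byte form → F0 9F A4 AE.
U+B4252: 4-byte form → F2 B4 89 92.
U+20A2: 3-byte form → E2 82 A2.
U+0257: 2-byte form → C9 97.
U+B95C: 3-byte form → EB A5 9C.
Concatenated (16 bytes): F0 9F A4 AE F2 B4 89 92 E2 82 A2 C9 97 EB A5 9C.

F0 9F A4 AE F2 B4 89 92 E2 82 A2 C9 97 EB A5 9C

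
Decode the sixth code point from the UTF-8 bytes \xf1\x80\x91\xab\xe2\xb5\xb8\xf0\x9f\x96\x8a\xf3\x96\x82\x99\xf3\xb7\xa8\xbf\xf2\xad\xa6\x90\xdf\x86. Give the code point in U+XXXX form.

Offset 0: leading byte 0xF1 = 11110001 → 4-byte char #1 = F1 80 91 AB.
Offset 4: leading byte 0xE2 = 11100010 → 3-byte char #2 = E2 B5 B8.
Offset 7: leading byte 0xF0 = 11110000 → 4-byte char #3 = F0 9F 96 8A.
Offset 11: leading byte 0xF3 = 11110011 → 4-byte char #4 = F3 96 82 99.
Offset 15: leading byte 0xF3 = 11110011 → 4-byte char #5 = F3 B7 A8 BF.
Offset 19: leading byte 0xF2 = 11110010 → 4-byte char #6 = F2 AD A6 90.
Leading byte 0xF2 = 11110010 matches 11110xxx → 4-byte sequence.
Byte 1: 0xF2 = 11110010, payload 010 (3 bits).
Byte 2: 0xAD = 10101101 (10xxxxxx ✓), payload 101101.
Byte 3: 0xA6 = 10100110 (10xxxxxx ✓), payload 100110.
Byte 4: 0x90 = 10010000 (10xxxxxx ✓), payload 010000.
Concatenate: 010101101100110010000 = 0xAD990 (21 bits → U+AD990).

U+AD990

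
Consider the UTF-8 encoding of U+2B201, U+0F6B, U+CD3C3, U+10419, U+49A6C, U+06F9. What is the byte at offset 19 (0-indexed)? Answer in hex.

U+2B201 → 4-byte form F0 AB 88 81 at offsets 0–3.
U+0F6B → 3-byte form E0 BD AB at offsets 4–6.
U+CD3C3 → 4-byte form F3 8D 8F 83 at offsets 7–10.
U+10419 → 4-byte form F0 90 90 99 at offsets 11–14.
U+49A6C → 4-byte form F1 89 A9 AC at offsets 15–18.
U+06F9 → 2-byte form DB B9 at offsets 19–20.
Offset 19 falls in char 6's range; it's byte 1 of DB B9 = 0xDB.

0xDB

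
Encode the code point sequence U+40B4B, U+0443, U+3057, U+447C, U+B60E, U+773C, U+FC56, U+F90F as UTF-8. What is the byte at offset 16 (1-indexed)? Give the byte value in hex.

1-indexed offset 16 is 0-indexed offset 15.
U+40B4B → 4-byte form F1 80 AD 8B at offsets 0–3.
U+0443 → 2-byte form D1 83 at offsets 4–5.
U+3057 → 3-byte form E3 81 97 at offsets 6–8.
U+447C → 3-byte form E4 91 BC at offsets 9–11.
U+B60E → 3-byte form EB 98 8E at offsets 12–14.
U+773C → 3-byte form E7 9C BC at offsets 15–17.
Offset 15 falls in char 6's range; it's byte 1 of E7 9C BC = 0xE7.

0xE7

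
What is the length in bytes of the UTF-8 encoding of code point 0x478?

2

U+0478 = 0x478. UTF-8 uses 1 byte below 0x80, 2 below 0x800, 3 below 0x10000, 4 up to 0x10FFFF. 0x478 is in U+0080–U+07FF → 2 bytes.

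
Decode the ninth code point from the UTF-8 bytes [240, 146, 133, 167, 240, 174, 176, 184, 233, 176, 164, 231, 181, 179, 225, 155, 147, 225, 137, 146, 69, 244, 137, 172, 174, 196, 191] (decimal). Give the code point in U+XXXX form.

Offset 0: leading byte 0xF0 = 11110000 → 4-byte char #1 = F0 92 85 A7.
Offset 4: leading byte 0xF0 = 11110000 → 4-byte char #2 = F0 AE B0 B8.
Offset 8: leading byte 0xE9 = 11101001 → 3-byte char #3 = E9 B0 A4.
Offset 11: leading byte 0xE7 = 11100111 → 3-byte char #4 = E7 B5 B3.
Offset 14: leading byte 0xE1 = 11100001 → 3-byte char #5 = E1 9B 93.
Offset 17: leading byte 0xE1 = 11100001 → 3-byte char #6 = E1 89 92.
Offset 20: leading byte 0x45 = 01000101 → 1-byte char #7 = 45.
Offset 21: leading byte 0xF4 = 11110100 → 4-byte char #8 = F4 89 AC AE.
Offset 25: leading byte 0xC4 = 11000100 → 2-byte char #9 = C4 BF.
Leading byte 0xC4 = 11000100 matches 110xxxxx → 2-byte sequence.
Byte 1: 0xC4 = 11000100, payload 00100 (5 bits).
Byte 2: 0xBF = 10111111 (10xxxxxx ✓), payload 111111.
Concatenate: 00100111111 = 0x13F (11 bits → U+013F).

U+013F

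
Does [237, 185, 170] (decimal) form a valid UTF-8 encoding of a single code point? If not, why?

Structurally a 3-byte sequence; payload = 0xDE6A.
But 0xDE6A is in U+D800–U+DFFF, the surrogate range. Surrogates are not Unicode scalar values and are forbidden in UTF-8.

invalid (encodes a surrogate (U+D800–U+DFFF))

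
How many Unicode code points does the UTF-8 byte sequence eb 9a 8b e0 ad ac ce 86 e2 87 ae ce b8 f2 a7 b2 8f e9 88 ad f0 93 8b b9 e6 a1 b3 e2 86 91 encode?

10

Byte at offset 0: 0xEB = 11101011 → 3-byte char (#1). Advance 3.
Byte at offset 3: 0xE0 = 11100000 → 3-byte char (#2). Advance 3.
Byte at offset 6: 0xCE = 11001110 → 2-byte char (#3). Advance 2.
Byte at offset 8: 0xE2 = 11100010 → 3-byte char (#4). Advance 3.
Byte at offset 11: 0xCE = 11001110 → 2-byte char (#5). Advance 2.
Byte at offset 13: 0xF2 = 11110010 → 4-byte char (#6). Advance 4.
Byte at offset 17: 0xE9 = 11101001 → 3-byte char (#7). Advance 3.
Byte at offset 20: 0xF0 = 11110000 → 4-byte char (#8). Advance 4.
Byte at offset 24: 0xE6 = 11100110 → 3-byte char (#9). Advance 3.
Byte at offset 27: 0xE2 = 11100010 → 3-byte char (#10). Advance 3.
Reached end at offset 30 after 10 code points.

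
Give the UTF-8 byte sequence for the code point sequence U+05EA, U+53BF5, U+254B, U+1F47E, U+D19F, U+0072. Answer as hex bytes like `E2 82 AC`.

U+05EA: 2-byte form → D7 AA.
U+53BF5: 4-byte form → F1 93 AF B5.
U+254B: 3-byte form → E2 95 8B.
U+1F47E: 4-byte form → F0 9F 91 BE.
U+D19F: 3-byte form → ED 86 9F.
U+0072: 1-byte form → 72.
Concatenated (17 bytes): D7 AA F1 93 AF B5 E2 95 8B F0 9F 91 BE ED 86 9F 72.

D7 AA F1 93 AF B5 E2 95 8B F0 9F 91 BE ED 86 9F 72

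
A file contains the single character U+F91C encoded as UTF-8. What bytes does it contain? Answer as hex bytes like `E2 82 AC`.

EF A4 9C

U+F91C = 0xF91C = 63772 decimal. In range U+0800–U+FFFF → 3-byte form: 1110xxxx 10xxxxxx 10xxxxxx.
Binary (16 bits): 1111100100011100.
Split 4+6+6: 1111 | 100100 | 011100.
Byte 1: 11101111 = 0xEF.
Byte 2: 10100100 = 0xA4.
Byte 3: 10011100 = 0x9C.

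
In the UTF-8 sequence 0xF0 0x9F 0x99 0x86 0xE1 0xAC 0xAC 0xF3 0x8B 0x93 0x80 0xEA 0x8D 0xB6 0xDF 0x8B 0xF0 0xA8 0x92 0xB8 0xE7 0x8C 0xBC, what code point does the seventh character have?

Offset 0: leading byte 0xF0 = 11110000 → 4-byte char #1 = F0 9F 99 86.
Offset 4: leading byte 0xE1 = 11100001 → 3-byte char #2 = E1 AC AC.
Offset 7: leading byte 0xF3 = 11110011 → 4-byte char #3 = F3 8B 93 80.
Offset 11: leading byte 0xEA = 11101010 → 3-byte char #4 = EA 8D B6.
Offset 14: leading byte 0xDF = 11011111 → 2-byte char #5 = DF 8B.
Offset 16: leading byte 0xF0 = 11110000 → 4-byte char #6 = F0 A8 92 B8.
Offset 20: leading byte 0xE7 = 11100111 → 3-byte char #7 = E7 8C BC.
Leading byte 0xE7 = 11100111 matches 1110xxxx → 3-byte sequence.
Byte 1: 0xE7 = 11100111, payload 0111 (4 bits).
Byte 2: 0x8C = 10001100 (10xxxxxx ✓), payload 001100.
Byte 3: 0xBC = 10111100 (10xxxxxx ✓), payload 111100.
Concatenate: 0111001100111100 = 0x733C (16 bits → U+733C).

U+733C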